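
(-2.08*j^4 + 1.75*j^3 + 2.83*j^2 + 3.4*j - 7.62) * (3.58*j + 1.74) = -7.4464*j^5 + 2.6458*j^4 + 13.1764*j^3 + 17.0962*j^2 - 21.3636*j - 13.2588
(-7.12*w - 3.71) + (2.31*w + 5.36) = 1.65 - 4.81*w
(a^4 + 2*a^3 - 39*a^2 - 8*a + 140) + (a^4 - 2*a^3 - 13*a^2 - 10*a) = 2*a^4 - 52*a^2 - 18*a + 140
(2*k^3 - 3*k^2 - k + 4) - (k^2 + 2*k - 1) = 2*k^3 - 4*k^2 - 3*k + 5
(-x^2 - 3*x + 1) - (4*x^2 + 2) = -5*x^2 - 3*x - 1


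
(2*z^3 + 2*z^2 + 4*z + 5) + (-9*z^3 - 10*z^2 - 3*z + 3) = -7*z^3 - 8*z^2 + z + 8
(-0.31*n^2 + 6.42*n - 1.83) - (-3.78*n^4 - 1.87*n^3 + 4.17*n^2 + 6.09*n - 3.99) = 3.78*n^4 + 1.87*n^3 - 4.48*n^2 + 0.33*n + 2.16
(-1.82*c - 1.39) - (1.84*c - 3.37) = 1.98 - 3.66*c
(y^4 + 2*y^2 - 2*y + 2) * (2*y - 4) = 2*y^5 - 4*y^4 + 4*y^3 - 12*y^2 + 12*y - 8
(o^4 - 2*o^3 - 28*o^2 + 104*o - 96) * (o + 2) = o^5 - 32*o^3 + 48*o^2 + 112*o - 192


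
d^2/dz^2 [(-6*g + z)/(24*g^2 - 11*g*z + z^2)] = 2*(-(6*g - z)*(11*g - 2*z)^2 + (17*g - 3*z)*(24*g^2 - 11*g*z + z^2))/(24*g^2 - 11*g*z + z^2)^3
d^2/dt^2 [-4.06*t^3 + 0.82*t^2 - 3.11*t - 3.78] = 1.64 - 24.36*t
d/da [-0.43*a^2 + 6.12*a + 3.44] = 6.12 - 0.86*a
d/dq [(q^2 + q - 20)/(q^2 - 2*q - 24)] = (-3*q^2 - 8*q - 64)/(q^4 - 4*q^3 - 44*q^2 + 96*q + 576)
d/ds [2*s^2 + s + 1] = 4*s + 1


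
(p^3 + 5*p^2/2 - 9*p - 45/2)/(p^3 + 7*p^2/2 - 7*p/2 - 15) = (p - 3)/(p - 2)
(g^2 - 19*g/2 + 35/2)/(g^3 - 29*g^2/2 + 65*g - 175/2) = 1/(g - 5)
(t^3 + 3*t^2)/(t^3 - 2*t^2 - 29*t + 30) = t^2*(t + 3)/(t^3 - 2*t^2 - 29*t + 30)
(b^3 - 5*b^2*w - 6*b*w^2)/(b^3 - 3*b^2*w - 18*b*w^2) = (b + w)/(b + 3*w)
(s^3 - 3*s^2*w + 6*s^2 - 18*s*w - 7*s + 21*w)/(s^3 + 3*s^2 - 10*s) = (s^3 - 3*s^2*w + 6*s^2 - 18*s*w - 7*s + 21*w)/(s*(s^2 + 3*s - 10))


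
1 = 1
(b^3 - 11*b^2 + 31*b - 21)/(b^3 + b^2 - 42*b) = (b^3 - 11*b^2 + 31*b - 21)/(b*(b^2 + b - 42))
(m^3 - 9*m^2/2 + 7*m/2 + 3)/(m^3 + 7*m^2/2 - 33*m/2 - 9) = (m - 2)/(m + 6)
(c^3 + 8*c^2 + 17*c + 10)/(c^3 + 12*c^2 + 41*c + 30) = (c + 2)/(c + 6)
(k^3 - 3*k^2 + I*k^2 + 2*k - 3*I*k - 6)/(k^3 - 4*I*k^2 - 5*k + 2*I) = (k^2 + k*(-3 + 2*I) - 6*I)/(k^2 - 3*I*k - 2)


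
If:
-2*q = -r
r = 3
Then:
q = 3/2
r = 3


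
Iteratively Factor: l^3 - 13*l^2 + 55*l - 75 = (l - 5)*(l^2 - 8*l + 15) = (l - 5)*(l - 3)*(l - 5)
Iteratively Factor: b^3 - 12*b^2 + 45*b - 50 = (b - 5)*(b^2 - 7*b + 10) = (b - 5)*(b - 2)*(b - 5)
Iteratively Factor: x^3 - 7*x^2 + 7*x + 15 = (x - 3)*(x^2 - 4*x - 5) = (x - 3)*(x + 1)*(x - 5)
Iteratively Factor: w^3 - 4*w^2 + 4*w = (w)*(w^2 - 4*w + 4) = w*(w - 2)*(w - 2)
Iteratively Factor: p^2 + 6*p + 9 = (p + 3)*(p + 3)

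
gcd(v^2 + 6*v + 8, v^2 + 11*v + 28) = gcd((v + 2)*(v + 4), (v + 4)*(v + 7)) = v + 4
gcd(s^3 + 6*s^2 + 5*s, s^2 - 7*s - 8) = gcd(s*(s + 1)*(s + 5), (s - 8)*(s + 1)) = s + 1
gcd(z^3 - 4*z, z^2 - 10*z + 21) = 1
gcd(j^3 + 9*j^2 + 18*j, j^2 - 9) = j + 3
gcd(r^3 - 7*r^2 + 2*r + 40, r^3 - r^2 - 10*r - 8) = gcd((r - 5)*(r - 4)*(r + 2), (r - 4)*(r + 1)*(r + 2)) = r^2 - 2*r - 8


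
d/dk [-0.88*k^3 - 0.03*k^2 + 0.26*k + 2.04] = -2.64*k^2 - 0.06*k + 0.26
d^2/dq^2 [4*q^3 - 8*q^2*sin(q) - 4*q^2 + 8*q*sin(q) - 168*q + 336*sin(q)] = 8*q^2*sin(q) - 8*q*sin(q) - 32*q*cos(q) + 24*q - 352*sin(q) + 16*cos(q) - 8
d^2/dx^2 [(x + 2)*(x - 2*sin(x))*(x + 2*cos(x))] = -2*sqrt(2)*x^2*cos(x + pi/4) - 4*x*sin(x) + 8*x*sin(2*x) - 12*x*cos(x) + 6*x - 12*sin(x) + 16*sin(2*x) - 4*cos(x) - 8*cos(2*x) + 4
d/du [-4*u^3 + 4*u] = 4 - 12*u^2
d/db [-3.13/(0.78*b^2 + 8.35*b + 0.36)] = (4.8828*b + 26.1355)/(0.78*b^2 + 8.35*b + 0.36)^2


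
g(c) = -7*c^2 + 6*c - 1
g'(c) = 6 - 14*c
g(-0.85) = -11.16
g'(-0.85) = 17.90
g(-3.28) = -95.99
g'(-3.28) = 51.92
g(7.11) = -312.20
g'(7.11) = -93.54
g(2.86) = -41.10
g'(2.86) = -34.04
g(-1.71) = -31.73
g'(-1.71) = 29.94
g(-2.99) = -81.52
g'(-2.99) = 47.86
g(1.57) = -8.83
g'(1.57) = -15.98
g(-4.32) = -157.56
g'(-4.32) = 66.48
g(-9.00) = -622.00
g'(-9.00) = 132.00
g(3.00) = -46.00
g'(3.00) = -36.00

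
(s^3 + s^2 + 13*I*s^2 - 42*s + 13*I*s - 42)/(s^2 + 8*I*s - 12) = (s^2 + s*(1 + 7*I) + 7*I)/(s + 2*I)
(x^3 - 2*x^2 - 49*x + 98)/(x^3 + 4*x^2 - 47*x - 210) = (x^2 + 5*x - 14)/(x^2 + 11*x + 30)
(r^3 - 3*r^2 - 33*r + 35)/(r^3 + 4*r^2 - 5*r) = (r - 7)/r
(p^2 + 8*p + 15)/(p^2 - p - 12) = (p + 5)/(p - 4)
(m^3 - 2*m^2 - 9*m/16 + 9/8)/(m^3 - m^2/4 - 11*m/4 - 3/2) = (m - 3/4)/(m + 1)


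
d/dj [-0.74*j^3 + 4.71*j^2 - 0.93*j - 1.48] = -2.22*j^2 + 9.42*j - 0.93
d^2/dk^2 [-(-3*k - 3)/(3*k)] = 2/k^3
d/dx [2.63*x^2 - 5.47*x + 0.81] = 5.26*x - 5.47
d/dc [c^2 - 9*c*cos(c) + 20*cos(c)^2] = 9*c*sin(c) + 2*c - 20*sin(2*c) - 9*cos(c)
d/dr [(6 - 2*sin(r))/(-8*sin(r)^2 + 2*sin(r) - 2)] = (-4*sin(r)^2 + 24*sin(r) - 2)*cos(r)/(4*sin(r)^2 - sin(r) + 1)^2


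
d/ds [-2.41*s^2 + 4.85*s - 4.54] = 4.85 - 4.82*s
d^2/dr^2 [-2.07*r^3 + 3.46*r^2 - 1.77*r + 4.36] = 6.92 - 12.42*r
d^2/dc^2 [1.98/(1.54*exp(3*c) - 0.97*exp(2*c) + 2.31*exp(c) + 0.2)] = ((-27.4428*exp(2*c) + 7.6824*exp(c) - 4.5738)*(1.54*exp(3*c) - 0.97*exp(2*c) + 2.31*exp(c) + 0.2) + 1.98*(4.62*exp(2*c) - 1.94*exp(c) + 2.31)*(9.24*exp(2*c) - 3.88*exp(c) + 4.62)*exp(c))*exp(c)/(1.54*exp(3*c) - 0.97*exp(2*c) + 2.31*exp(c) + 0.2)^3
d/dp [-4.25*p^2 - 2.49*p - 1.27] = -8.5*p - 2.49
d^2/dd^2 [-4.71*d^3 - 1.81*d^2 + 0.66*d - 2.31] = -28.26*d - 3.62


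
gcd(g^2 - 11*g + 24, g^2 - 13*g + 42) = 1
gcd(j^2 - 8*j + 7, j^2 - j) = j - 1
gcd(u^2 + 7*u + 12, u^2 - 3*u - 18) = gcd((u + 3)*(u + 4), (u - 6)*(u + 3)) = u + 3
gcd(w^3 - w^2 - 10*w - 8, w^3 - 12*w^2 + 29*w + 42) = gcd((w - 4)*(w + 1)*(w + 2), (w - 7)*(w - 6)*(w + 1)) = w + 1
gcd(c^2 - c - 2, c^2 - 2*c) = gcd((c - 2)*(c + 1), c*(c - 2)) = c - 2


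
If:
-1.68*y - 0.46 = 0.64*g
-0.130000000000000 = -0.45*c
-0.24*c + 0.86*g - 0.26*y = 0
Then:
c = 0.29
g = -0.00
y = -0.27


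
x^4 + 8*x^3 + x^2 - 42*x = x*(x - 2)*(x + 3)*(x + 7)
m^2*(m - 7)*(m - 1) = m^4 - 8*m^3 + 7*m^2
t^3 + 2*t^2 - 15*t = t*(t - 3)*(t + 5)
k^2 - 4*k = k*(k - 4)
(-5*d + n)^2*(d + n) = 25*d^3 + 15*d^2*n - 9*d*n^2 + n^3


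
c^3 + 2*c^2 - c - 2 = (c - 1)*(c + 1)*(c + 2)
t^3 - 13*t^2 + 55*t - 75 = (t - 5)^2*(t - 3)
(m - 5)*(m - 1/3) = m^2 - 16*m/3 + 5/3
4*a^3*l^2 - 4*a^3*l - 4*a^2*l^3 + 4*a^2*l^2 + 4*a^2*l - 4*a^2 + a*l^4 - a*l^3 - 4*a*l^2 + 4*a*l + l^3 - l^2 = (-2*a + l)^2*(l - 1)*(a*l + 1)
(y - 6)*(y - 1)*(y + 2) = y^3 - 5*y^2 - 8*y + 12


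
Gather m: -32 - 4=-36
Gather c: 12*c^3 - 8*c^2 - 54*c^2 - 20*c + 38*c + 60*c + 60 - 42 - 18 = 12*c^3 - 62*c^2 + 78*c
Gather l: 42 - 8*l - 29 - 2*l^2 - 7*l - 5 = -2*l^2 - 15*l + 8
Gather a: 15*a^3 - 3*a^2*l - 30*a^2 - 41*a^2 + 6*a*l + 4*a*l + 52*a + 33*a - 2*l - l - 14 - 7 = 15*a^3 + a^2*(-3*l - 71) + a*(10*l + 85) - 3*l - 21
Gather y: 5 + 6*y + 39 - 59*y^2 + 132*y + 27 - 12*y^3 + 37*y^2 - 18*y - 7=-12*y^3 - 22*y^2 + 120*y + 64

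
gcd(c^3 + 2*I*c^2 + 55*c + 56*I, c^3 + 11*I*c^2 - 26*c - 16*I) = c^2 + 9*I*c - 8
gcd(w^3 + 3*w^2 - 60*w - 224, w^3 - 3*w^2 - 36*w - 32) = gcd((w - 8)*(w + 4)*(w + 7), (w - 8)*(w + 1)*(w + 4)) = w^2 - 4*w - 32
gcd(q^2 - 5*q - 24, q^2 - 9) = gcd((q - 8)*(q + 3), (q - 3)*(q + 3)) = q + 3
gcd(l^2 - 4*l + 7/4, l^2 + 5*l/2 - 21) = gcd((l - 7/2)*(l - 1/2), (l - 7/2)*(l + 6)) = l - 7/2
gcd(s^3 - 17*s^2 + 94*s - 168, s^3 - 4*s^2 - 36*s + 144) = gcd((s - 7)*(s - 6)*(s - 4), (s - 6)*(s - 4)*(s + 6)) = s^2 - 10*s + 24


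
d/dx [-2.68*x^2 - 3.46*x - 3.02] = -5.36*x - 3.46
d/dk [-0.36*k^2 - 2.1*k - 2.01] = -0.72*k - 2.1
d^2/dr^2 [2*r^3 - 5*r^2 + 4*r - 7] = 12*r - 10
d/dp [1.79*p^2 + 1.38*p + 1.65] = 3.58*p + 1.38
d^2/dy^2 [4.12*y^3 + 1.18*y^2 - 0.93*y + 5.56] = 24.72*y + 2.36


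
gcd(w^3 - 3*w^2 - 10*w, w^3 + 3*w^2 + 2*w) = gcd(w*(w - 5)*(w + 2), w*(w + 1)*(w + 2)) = w^2 + 2*w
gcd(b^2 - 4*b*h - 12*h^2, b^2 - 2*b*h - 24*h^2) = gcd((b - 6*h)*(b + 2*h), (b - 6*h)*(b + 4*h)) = b - 6*h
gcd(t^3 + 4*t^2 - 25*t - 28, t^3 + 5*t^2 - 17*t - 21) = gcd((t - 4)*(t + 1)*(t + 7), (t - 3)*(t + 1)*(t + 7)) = t^2 + 8*t + 7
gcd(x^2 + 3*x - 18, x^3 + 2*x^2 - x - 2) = 1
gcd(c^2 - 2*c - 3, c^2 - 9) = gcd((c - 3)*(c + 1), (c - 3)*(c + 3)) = c - 3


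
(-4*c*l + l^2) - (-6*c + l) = -4*c*l + 6*c + l^2 - l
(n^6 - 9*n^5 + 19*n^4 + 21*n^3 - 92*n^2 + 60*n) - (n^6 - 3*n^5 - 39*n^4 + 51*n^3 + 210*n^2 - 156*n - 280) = -6*n^5 + 58*n^4 - 30*n^3 - 302*n^2 + 216*n + 280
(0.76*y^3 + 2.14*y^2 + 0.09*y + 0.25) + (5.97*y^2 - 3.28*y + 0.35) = 0.76*y^3 + 8.11*y^2 - 3.19*y + 0.6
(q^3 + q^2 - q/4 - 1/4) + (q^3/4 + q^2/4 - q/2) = 5*q^3/4 + 5*q^2/4 - 3*q/4 - 1/4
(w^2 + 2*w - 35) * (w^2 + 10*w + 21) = w^4 + 12*w^3 + 6*w^2 - 308*w - 735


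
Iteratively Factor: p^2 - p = (p - 1)*(p)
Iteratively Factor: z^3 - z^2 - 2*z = (z)*(z^2 - z - 2) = z*(z - 2)*(z + 1)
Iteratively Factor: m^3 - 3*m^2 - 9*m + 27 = (m + 3)*(m^2 - 6*m + 9) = (m - 3)*(m + 3)*(m - 3)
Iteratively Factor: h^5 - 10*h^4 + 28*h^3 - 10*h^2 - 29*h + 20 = (h - 5)*(h^4 - 5*h^3 + 3*h^2 + 5*h - 4) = (h - 5)*(h - 1)*(h^3 - 4*h^2 - h + 4) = (h - 5)*(h - 1)*(h + 1)*(h^2 - 5*h + 4) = (h - 5)*(h - 4)*(h - 1)*(h + 1)*(h - 1)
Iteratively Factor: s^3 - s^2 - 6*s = (s + 2)*(s^2 - 3*s) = (s - 3)*(s + 2)*(s)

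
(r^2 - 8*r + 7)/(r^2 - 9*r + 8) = (r - 7)/(r - 8)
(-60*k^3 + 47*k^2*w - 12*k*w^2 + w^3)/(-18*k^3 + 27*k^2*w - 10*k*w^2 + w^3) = (20*k^2 - 9*k*w + w^2)/(6*k^2 - 7*k*w + w^2)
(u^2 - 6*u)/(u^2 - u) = (u - 6)/(u - 1)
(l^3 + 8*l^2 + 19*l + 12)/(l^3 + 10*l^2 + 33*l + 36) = (l + 1)/(l + 3)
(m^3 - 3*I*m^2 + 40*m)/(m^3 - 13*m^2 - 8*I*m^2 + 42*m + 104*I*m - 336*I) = m*(m + 5*I)/(m^2 - 13*m + 42)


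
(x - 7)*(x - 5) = x^2 - 12*x + 35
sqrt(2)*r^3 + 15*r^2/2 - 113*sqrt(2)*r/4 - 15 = (r - 5*sqrt(2)/2)*(r + 6*sqrt(2))*(sqrt(2)*r + 1/2)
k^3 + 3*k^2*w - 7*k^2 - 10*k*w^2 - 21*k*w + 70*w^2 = (k - 7)*(k - 2*w)*(k + 5*w)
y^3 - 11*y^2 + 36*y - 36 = (y - 6)*(y - 3)*(y - 2)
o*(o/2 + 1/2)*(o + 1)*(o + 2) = o^4/2 + 2*o^3 + 5*o^2/2 + o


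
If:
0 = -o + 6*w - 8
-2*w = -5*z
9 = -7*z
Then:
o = -191/7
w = -45/14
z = -9/7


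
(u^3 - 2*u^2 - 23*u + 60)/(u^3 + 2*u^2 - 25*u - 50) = (u^2 - 7*u + 12)/(u^2 - 3*u - 10)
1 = 1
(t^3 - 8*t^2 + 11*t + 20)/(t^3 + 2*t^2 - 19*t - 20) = (t - 5)/(t + 5)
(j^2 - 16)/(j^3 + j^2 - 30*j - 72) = (j - 4)/(j^2 - 3*j - 18)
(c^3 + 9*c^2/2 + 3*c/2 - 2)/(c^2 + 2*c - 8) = (2*c^2 + c - 1)/(2*(c - 2))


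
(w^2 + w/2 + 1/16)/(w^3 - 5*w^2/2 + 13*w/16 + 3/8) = (4*w + 1)/(4*w^2 - 11*w + 6)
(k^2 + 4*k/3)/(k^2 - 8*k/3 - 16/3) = k/(k - 4)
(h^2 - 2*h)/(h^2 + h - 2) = h*(h - 2)/(h^2 + h - 2)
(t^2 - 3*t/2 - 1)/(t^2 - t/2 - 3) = (2*t + 1)/(2*t + 3)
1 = 1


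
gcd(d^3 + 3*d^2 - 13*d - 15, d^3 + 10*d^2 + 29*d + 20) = d^2 + 6*d + 5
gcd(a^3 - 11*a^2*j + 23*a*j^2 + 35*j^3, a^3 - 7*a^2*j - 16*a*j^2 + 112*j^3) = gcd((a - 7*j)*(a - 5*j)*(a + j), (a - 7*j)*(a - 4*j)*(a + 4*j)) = a - 7*j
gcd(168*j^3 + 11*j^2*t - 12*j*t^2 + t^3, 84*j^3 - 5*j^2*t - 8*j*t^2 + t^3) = -21*j^2 - 4*j*t + t^2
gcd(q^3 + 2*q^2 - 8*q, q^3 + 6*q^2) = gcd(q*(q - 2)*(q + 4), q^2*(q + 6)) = q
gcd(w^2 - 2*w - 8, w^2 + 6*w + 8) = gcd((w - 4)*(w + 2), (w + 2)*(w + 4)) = w + 2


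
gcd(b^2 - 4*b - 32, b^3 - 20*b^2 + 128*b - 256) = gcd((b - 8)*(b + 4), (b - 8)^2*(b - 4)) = b - 8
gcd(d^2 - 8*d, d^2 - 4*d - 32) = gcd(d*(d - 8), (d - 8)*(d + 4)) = d - 8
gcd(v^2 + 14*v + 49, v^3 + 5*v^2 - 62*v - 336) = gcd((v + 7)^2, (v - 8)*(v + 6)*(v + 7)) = v + 7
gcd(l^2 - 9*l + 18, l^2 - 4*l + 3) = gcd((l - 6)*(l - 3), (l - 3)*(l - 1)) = l - 3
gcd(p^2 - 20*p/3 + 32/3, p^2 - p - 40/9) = p - 8/3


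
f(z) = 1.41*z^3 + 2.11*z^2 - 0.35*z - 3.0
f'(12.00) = 659.41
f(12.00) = 2733.12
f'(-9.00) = 304.30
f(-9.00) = -856.83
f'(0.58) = 3.52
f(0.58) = -2.22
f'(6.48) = 204.61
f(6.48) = 466.99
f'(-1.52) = 3.01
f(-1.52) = -2.54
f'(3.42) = 63.56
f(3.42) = 76.88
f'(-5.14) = 89.71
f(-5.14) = -136.93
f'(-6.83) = 168.15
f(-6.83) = -351.42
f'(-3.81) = 44.97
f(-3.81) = -49.02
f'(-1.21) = 0.74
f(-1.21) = -1.99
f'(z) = 4.23*z^2 + 4.22*z - 0.35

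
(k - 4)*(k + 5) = k^2 + k - 20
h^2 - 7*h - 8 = (h - 8)*(h + 1)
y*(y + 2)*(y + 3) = y^3 + 5*y^2 + 6*y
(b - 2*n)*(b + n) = b^2 - b*n - 2*n^2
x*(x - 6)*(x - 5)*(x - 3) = x^4 - 14*x^3 + 63*x^2 - 90*x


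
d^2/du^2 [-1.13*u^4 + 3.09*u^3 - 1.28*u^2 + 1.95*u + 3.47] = -13.56*u^2 + 18.54*u - 2.56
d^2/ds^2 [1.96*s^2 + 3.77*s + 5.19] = 3.92000000000000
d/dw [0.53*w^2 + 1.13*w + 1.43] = 1.06*w + 1.13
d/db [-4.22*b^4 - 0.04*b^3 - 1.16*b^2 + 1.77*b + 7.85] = -16.88*b^3 - 0.12*b^2 - 2.32*b + 1.77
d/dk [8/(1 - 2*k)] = 16/(2*k - 1)^2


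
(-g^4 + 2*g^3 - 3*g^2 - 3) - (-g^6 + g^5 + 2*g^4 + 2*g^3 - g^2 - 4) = g^6 - g^5 - 3*g^4 - 2*g^2 + 1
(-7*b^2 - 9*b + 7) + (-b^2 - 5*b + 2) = -8*b^2 - 14*b + 9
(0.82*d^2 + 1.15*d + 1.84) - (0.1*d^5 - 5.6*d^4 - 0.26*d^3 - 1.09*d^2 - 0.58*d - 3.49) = -0.1*d^5 + 5.6*d^4 + 0.26*d^3 + 1.91*d^2 + 1.73*d + 5.33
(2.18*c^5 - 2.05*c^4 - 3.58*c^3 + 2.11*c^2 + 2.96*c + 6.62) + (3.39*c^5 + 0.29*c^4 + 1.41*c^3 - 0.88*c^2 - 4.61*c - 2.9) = 5.57*c^5 - 1.76*c^4 - 2.17*c^3 + 1.23*c^2 - 1.65*c + 3.72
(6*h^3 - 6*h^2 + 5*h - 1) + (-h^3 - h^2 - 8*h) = 5*h^3 - 7*h^2 - 3*h - 1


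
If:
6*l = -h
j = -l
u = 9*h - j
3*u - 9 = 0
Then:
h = 18/53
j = 3/53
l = -3/53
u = 3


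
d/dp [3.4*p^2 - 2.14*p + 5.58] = 6.8*p - 2.14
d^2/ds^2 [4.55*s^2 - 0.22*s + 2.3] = 9.10000000000000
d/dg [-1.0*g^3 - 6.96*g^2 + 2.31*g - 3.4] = -3.0*g^2 - 13.92*g + 2.31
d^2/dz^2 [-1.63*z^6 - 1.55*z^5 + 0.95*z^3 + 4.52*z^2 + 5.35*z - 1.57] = -48.9*z^4 - 31.0*z^3 + 5.7*z + 9.04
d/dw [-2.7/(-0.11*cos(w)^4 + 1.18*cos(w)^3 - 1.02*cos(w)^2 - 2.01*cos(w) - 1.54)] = (1.188*cos(w)^3 - 9.558*cos(w)^2 + 5.508*cos(w) + 5.427)*sin(w)/(0.11*cos(w)^4 - 1.18*cos(w)^3 + 1.02*cos(w)^2 + 2.01*cos(w) + 1.54)^2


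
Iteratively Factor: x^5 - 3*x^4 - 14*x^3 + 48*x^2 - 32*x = (x + 4)*(x^4 - 7*x^3 + 14*x^2 - 8*x) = (x - 4)*(x + 4)*(x^3 - 3*x^2 + 2*x) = (x - 4)*(x - 2)*(x + 4)*(x^2 - x) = (x - 4)*(x - 2)*(x - 1)*(x + 4)*(x)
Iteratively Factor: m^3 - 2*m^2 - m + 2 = (m + 1)*(m^2 - 3*m + 2) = (m - 2)*(m + 1)*(m - 1)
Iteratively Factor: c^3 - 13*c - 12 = (c - 4)*(c^2 + 4*c + 3) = (c - 4)*(c + 3)*(c + 1)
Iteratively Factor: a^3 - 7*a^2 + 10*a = (a - 2)*(a^2 - 5*a) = a*(a - 2)*(a - 5)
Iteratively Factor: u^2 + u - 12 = (u - 3)*(u + 4)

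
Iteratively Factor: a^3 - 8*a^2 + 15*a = (a - 3)*(a^2 - 5*a) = (a - 5)*(a - 3)*(a)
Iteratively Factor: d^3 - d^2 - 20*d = (d)*(d^2 - d - 20) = d*(d - 5)*(d + 4)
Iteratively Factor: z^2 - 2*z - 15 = (z - 5)*(z + 3)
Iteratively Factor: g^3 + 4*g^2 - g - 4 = (g + 4)*(g^2 - 1) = (g + 1)*(g + 4)*(g - 1)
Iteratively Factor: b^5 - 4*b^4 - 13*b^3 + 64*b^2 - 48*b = (b - 1)*(b^4 - 3*b^3 - 16*b^2 + 48*b) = (b - 1)*(b + 4)*(b^3 - 7*b^2 + 12*b) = (b - 3)*(b - 1)*(b + 4)*(b^2 - 4*b) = (b - 4)*(b - 3)*(b - 1)*(b + 4)*(b)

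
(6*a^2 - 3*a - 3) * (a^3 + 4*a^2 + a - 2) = 6*a^5 + 21*a^4 - 9*a^3 - 27*a^2 + 3*a + 6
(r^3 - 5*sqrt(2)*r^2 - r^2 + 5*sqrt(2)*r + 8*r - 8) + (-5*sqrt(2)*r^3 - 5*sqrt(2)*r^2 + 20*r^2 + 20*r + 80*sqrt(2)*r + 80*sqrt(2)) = -5*sqrt(2)*r^3 + r^3 - 10*sqrt(2)*r^2 + 19*r^2 + 28*r + 85*sqrt(2)*r - 8 + 80*sqrt(2)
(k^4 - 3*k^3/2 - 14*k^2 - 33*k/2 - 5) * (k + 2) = k^5 + k^4/2 - 17*k^3 - 89*k^2/2 - 38*k - 10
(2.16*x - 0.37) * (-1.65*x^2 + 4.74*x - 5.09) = -3.564*x^3 + 10.8489*x^2 - 12.7482*x + 1.8833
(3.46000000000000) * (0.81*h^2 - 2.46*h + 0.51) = 2.8026*h^2 - 8.5116*h + 1.7646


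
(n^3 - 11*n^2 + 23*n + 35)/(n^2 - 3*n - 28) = (n^2 - 4*n - 5)/(n + 4)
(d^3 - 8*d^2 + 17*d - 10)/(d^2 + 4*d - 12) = (d^2 - 6*d + 5)/(d + 6)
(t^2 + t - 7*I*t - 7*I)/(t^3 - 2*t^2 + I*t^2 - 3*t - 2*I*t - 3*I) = (t - 7*I)/(t^2 + t*(-3 + I) - 3*I)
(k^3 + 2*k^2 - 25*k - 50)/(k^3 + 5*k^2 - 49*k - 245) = (k^2 - 3*k - 10)/(k^2 - 49)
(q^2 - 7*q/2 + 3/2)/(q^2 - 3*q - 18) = (-2*q^2 + 7*q - 3)/(2*(-q^2 + 3*q + 18))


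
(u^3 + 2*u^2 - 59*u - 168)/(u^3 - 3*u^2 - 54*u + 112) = (u + 3)/(u - 2)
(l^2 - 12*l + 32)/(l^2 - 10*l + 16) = (l - 4)/(l - 2)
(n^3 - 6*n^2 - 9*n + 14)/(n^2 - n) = n - 5 - 14/n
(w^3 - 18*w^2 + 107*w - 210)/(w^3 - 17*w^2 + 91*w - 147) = (w^2 - 11*w + 30)/(w^2 - 10*w + 21)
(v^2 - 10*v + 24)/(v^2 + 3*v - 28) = (v - 6)/(v + 7)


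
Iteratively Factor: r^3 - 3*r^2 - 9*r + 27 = (r - 3)*(r^2 - 9) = (r - 3)*(r + 3)*(r - 3)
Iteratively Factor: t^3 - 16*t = (t + 4)*(t^2 - 4*t) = (t - 4)*(t + 4)*(t)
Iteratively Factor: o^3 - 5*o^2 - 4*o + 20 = (o + 2)*(o^2 - 7*o + 10) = (o - 5)*(o + 2)*(o - 2)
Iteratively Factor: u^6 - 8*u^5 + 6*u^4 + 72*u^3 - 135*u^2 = (u - 3)*(u^5 - 5*u^4 - 9*u^3 + 45*u^2) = (u - 5)*(u - 3)*(u^4 - 9*u^2) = (u - 5)*(u - 3)^2*(u^3 + 3*u^2) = (u - 5)*(u - 3)^2*(u + 3)*(u^2) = u*(u - 5)*(u - 3)^2*(u + 3)*(u)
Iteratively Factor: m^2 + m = (m + 1)*(m)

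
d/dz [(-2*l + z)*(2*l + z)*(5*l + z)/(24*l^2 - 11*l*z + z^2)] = (-316*l^4 + 280*l^3*z + 21*l^2*z^2 - 22*l*z^3 + z^4)/(576*l^4 - 528*l^3*z + 169*l^2*z^2 - 22*l*z^3 + z^4)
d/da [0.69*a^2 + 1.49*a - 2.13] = 1.38*a + 1.49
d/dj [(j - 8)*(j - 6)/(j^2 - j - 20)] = (13*j^2 - 136*j + 328)/(j^4 - 2*j^3 - 39*j^2 + 40*j + 400)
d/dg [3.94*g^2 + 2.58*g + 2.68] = 7.88*g + 2.58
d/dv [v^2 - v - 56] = 2*v - 1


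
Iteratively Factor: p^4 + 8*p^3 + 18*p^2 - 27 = (p + 3)*(p^3 + 5*p^2 + 3*p - 9) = (p + 3)^2*(p^2 + 2*p - 3) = (p + 3)^3*(p - 1)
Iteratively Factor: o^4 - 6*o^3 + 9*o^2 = (o - 3)*(o^3 - 3*o^2) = (o - 3)^2*(o^2) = o*(o - 3)^2*(o)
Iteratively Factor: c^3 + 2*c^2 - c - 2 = (c - 1)*(c^2 + 3*c + 2) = (c - 1)*(c + 1)*(c + 2)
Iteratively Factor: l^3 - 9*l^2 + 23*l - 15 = (l - 1)*(l^2 - 8*l + 15) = (l - 5)*(l - 1)*(l - 3)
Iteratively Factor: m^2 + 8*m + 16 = (m + 4)*(m + 4)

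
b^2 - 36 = (b - 6)*(b + 6)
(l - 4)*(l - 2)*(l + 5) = l^3 - l^2 - 22*l + 40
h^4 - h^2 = h^2*(h - 1)*(h + 1)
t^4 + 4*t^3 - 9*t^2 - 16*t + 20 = (t - 2)*(t - 1)*(t + 2)*(t + 5)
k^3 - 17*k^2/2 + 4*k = k*(k - 8)*(k - 1/2)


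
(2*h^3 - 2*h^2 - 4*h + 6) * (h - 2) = 2*h^4 - 6*h^3 + 14*h - 12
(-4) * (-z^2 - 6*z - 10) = 4*z^2 + 24*z + 40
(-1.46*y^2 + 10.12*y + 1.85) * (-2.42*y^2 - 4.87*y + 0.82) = 3.5332*y^4 - 17.3802*y^3 - 54.9586*y^2 - 0.711100000000002*y + 1.517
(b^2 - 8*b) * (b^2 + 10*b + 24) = b^4 + 2*b^3 - 56*b^2 - 192*b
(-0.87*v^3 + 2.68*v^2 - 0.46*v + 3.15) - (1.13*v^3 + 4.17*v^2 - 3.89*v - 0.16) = -2.0*v^3 - 1.49*v^2 + 3.43*v + 3.31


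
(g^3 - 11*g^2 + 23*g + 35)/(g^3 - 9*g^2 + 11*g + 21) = (g - 5)/(g - 3)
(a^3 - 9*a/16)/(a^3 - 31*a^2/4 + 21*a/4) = (a + 3/4)/(a - 7)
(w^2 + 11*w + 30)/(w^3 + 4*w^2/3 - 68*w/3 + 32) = 3*(w + 5)/(3*w^2 - 14*w + 16)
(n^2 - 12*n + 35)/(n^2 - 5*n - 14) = (n - 5)/(n + 2)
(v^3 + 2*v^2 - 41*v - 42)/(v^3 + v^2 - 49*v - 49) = (v - 6)/(v - 7)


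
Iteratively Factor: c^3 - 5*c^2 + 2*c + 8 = (c - 4)*(c^2 - c - 2) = (c - 4)*(c - 2)*(c + 1)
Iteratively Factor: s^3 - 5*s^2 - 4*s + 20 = (s + 2)*(s^2 - 7*s + 10) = (s - 2)*(s + 2)*(s - 5)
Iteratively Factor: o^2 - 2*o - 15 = (o - 5)*(o + 3)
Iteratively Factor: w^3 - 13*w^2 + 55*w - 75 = (w - 5)*(w^2 - 8*w + 15) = (w - 5)*(w - 3)*(w - 5)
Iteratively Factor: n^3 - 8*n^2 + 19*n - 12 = (n - 1)*(n^2 - 7*n + 12) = (n - 4)*(n - 1)*(n - 3)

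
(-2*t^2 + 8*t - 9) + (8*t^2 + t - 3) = 6*t^2 + 9*t - 12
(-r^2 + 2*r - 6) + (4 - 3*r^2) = -4*r^2 + 2*r - 2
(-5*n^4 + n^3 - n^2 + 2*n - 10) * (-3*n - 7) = 15*n^5 + 32*n^4 - 4*n^3 + n^2 + 16*n + 70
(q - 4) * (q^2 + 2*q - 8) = q^3 - 2*q^2 - 16*q + 32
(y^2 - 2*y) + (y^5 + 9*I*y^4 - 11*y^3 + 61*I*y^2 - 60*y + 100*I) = y^5 + 9*I*y^4 - 11*y^3 + y^2 + 61*I*y^2 - 62*y + 100*I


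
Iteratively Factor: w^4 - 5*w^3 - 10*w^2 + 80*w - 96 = (w - 4)*(w^3 - w^2 - 14*w + 24) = (w - 4)*(w - 2)*(w^2 + w - 12) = (w - 4)*(w - 3)*(w - 2)*(w + 4)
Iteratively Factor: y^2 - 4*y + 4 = (y - 2)*(y - 2)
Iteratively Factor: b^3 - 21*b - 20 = (b + 4)*(b^2 - 4*b - 5) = (b + 1)*(b + 4)*(b - 5)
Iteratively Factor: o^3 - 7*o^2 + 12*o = (o - 4)*(o^2 - 3*o) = o*(o - 4)*(o - 3)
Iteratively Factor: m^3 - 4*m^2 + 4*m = (m)*(m^2 - 4*m + 4) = m*(m - 2)*(m - 2)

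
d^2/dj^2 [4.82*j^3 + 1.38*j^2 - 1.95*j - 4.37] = 28.92*j + 2.76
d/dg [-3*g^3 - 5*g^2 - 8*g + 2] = -9*g^2 - 10*g - 8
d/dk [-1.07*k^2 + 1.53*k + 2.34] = 1.53 - 2.14*k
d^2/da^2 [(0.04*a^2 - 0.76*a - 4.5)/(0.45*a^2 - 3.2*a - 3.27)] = (-0.1926*a^3 - 5.11434*a^2 + 32.16996*a - 88.642788)/(0.091125*a^6 - 1.944*a^5 + 11.837475*a^4 - 4.5152*a^3 - 86.018985*a^2 - 102.65184*a - 34.965783)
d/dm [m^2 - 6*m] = 2*m - 6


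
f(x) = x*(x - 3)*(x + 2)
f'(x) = x*(x - 3) + x*(x + 2) + (x - 3)*(x + 2)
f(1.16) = -6.74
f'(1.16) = -4.28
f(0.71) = -4.41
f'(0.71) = -5.91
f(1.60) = -8.06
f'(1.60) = -1.52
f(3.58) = 11.59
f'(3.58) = 25.29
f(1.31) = -7.33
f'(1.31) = -3.47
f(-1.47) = 3.48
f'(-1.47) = 3.42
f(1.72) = -8.19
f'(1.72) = -0.56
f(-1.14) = 4.06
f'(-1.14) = 0.18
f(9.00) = 594.00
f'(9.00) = 219.00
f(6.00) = 144.00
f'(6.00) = 90.00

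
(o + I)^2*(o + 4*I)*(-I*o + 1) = -I*o^4 + 7*o^3 + 15*I*o^2 - 13*o - 4*I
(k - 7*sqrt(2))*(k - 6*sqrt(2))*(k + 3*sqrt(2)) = k^3 - 10*sqrt(2)*k^2 + 6*k + 252*sqrt(2)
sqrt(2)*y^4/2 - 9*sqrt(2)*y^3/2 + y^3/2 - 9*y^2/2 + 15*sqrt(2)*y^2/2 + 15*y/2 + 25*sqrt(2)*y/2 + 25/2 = (y - 5)^2*(y + 1)*(sqrt(2)*y/2 + 1/2)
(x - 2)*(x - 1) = x^2 - 3*x + 2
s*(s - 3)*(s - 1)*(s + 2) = s^4 - 2*s^3 - 5*s^2 + 6*s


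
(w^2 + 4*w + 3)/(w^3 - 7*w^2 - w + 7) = (w + 3)/(w^2 - 8*w + 7)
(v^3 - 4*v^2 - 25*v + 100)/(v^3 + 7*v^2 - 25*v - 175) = (v - 4)/(v + 7)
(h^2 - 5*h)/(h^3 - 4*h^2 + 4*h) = (h - 5)/(h^2 - 4*h + 4)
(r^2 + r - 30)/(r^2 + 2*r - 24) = (r - 5)/(r - 4)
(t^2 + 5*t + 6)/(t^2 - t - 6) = (t + 3)/(t - 3)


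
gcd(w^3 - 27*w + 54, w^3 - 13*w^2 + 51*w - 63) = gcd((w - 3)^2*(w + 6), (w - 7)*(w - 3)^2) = w^2 - 6*w + 9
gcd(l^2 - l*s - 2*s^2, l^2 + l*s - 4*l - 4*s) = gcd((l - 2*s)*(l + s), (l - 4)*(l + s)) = l + s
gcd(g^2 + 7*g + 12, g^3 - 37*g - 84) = g^2 + 7*g + 12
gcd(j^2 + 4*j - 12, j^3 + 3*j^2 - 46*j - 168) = j + 6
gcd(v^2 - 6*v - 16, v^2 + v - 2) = v + 2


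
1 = 1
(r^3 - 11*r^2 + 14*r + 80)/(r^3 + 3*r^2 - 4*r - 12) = (r^2 - 13*r + 40)/(r^2 + r - 6)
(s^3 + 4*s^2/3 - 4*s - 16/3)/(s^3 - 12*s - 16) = (3*s^2 - 2*s - 8)/(3*(s^2 - 2*s - 8))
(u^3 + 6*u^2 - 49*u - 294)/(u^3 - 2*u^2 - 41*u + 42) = (u + 7)/(u - 1)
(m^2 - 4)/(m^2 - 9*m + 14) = (m + 2)/(m - 7)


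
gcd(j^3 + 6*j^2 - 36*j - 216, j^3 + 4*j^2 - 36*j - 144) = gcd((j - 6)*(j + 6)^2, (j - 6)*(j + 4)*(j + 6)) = j^2 - 36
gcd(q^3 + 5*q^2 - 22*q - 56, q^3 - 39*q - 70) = q + 2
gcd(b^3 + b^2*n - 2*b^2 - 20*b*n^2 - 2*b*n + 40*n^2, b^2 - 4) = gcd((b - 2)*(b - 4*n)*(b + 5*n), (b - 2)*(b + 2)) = b - 2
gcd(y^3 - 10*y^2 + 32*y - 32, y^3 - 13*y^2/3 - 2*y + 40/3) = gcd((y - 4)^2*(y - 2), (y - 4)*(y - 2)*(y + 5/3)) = y^2 - 6*y + 8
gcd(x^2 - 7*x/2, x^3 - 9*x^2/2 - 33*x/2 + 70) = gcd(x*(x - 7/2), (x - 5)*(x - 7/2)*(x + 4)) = x - 7/2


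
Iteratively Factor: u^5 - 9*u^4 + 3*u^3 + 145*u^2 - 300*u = (u - 5)*(u^4 - 4*u^3 - 17*u^2 + 60*u) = (u - 5)*(u - 3)*(u^3 - u^2 - 20*u) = (u - 5)^2*(u - 3)*(u^2 + 4*u) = (u - 5)^2*(u - 3)*(u + 4)*(u)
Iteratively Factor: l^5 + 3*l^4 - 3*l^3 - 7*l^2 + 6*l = (l - 1)*(l^4 + 4*l^3 + l^2 - 6*l) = (l - 1)^2*(l^3 + 5*l^2 + 6*l) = (l - 1)^2*(l + 2)*(l^2 + 3*l) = l*(l - 1)^2*(l + 2)*(l + 3)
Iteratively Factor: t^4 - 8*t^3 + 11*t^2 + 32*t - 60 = (t - 3)*(t^3 - 5*t^2 - 4*t + 20) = (t - 5)*(t - 3)*(t^2 - 4) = (t - 5)*(t - 3)*(t - 2)*(t + 2)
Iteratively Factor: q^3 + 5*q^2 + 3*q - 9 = (q + 3)*(q^2 + 2*q - 3) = (q + 3)^2*(q - 1)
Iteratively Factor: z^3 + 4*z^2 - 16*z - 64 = (z + 4)*(z^2 - 16) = (z + 4)^2*(z - 4)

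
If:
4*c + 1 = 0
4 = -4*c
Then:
No Solution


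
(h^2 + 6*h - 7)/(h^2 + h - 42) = (h - 1)/(h - 6)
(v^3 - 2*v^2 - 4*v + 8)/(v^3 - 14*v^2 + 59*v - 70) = (v^2 - 4)/(v^2 - 12*v + 35)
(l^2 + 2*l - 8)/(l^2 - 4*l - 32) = (l - 2)/(l - 8)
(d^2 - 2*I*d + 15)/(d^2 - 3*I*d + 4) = (d^2 - 2*I*d + 15)/(d^2 - 3*I*d + 4)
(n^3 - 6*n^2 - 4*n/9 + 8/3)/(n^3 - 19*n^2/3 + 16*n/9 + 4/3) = (3*n + 2)/(3*n + 1)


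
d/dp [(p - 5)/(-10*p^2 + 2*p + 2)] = (-5*p^2 + p + (p - 5)*(10*p - 1) + 1)/(2*(-5*p^2 + p + 1)^2)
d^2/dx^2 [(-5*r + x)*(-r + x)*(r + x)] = -10*r + 6*x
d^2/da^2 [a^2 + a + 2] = 2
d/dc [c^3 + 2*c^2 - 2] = c*(3*c + 4)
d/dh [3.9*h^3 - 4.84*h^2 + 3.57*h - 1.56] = 11.7*h^2 - 9.68*h + 3.57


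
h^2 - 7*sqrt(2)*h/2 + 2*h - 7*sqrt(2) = (h + 2)*(h - 7*sqrt(2)/2)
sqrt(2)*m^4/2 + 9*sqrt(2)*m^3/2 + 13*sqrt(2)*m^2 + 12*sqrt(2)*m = m*(m + 3)*(m + 4)*(sqrt(2)*m/2 + sqrt(2))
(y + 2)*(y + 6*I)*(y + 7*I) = y^3 + 2*y^2 + 13*I*y^2 - 42*y + 26*I*y - 84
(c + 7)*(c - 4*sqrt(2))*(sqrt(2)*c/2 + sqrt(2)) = sqrt(2)*c^3/2 - 4*c^2 + 9*sqrt(2)*c^2/2 - 36*c + 7*sqrt(2)*c - 56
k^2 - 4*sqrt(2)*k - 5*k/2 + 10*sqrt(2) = (k - 5/2)*(k - 4*sqrt(2))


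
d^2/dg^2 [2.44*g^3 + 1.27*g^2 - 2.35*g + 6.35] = 14.64*g + 2.54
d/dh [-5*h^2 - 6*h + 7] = -10*h - 6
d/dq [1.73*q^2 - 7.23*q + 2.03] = 3.46*q - 7.23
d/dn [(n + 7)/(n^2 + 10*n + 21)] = -1/(n^2 + 6*n + 9)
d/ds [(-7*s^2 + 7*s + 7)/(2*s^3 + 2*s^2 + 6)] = 7*(-s*(3*s + 2)*(-s^2 + s + 1) + (1 - 2*s)*(s^3 + s^2 + 3))/(2*(s^3 + s^2 + 3)^2)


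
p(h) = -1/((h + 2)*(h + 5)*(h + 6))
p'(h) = 1/((h + 2)*(h + 5)*(h + 6)^2) + 1/((h + 2)*(h + 5)^2*(h + 6)) + 1/((h + 2)^2*(h + 5)*(h + 6)) = ((h + 2)*(h + 5) + (h + 2)*(h + 6) + (h + 5)*(h + 6))/((h + 2)^2*(h + 5)^2*(h + 6)^2)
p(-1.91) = -0.88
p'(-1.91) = 10.27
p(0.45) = -0.01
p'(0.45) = 0.01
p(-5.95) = -5.33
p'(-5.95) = 99.64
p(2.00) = -0.00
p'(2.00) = 0.00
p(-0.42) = -0.02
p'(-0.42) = 0.03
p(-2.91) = 0.17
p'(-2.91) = 0.05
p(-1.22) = -0.07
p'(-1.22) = 0.12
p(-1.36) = -0.09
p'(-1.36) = 0.19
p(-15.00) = 0.00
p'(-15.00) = 0.00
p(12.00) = 0.00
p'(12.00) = 0.00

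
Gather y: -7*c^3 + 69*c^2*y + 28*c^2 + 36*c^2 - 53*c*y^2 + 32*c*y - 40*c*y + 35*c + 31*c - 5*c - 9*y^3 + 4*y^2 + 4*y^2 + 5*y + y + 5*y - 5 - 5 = -7*c^3 + 64*c^2 + 61*c - 9*y^3 + y^2*(8 - 53*c) + y*(69*c^2 - 8*c + 11) - 10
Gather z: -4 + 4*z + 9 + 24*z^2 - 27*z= 24*z^2 - 23*z + 5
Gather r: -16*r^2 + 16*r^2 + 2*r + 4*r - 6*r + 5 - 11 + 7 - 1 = 0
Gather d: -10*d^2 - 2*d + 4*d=-10*d^2 + 2*d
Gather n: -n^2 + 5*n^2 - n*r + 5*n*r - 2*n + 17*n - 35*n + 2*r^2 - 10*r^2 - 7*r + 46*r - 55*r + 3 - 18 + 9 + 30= 4*n^2 + n*(4*r - 20) - 8*r^2 - 16*r + 24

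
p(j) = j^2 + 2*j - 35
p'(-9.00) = -16.00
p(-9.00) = 28.00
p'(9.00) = 20.00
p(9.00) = 64.00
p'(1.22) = 4.44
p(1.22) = -31.07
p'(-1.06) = -0.12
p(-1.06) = -36.00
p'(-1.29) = -0.58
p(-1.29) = -35.92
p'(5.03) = 12.06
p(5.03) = 0.36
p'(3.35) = 8.70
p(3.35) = -17.08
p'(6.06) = 14.12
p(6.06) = 13.84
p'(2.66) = 7.32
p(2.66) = -22.60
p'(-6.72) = -11.44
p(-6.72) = -3.28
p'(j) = 2*j + 2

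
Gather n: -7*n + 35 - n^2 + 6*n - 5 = -n^2 - n + 30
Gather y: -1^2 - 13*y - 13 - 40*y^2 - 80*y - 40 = -40*y^2 - 93*y - 54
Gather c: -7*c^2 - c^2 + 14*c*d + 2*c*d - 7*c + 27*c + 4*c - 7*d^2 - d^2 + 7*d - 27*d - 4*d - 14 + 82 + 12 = -8*c^2 + c*(16*d + 24) - 8*d^2 - 24*d + 80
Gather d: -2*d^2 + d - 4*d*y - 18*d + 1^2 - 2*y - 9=-2*d^2 + d*(-4*y - 17) - 2*y - 8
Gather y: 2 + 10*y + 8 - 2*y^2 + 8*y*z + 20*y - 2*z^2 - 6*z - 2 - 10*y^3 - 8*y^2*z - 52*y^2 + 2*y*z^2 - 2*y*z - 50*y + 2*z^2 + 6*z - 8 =-10*y^3 + y^2*(-8*z - 54) + y*(2*z^2 + 6*z - 20)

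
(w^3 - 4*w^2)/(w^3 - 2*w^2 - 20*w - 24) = w^2*(4 - w)/(-w^3 + 2*w^2 + 20*w + 24)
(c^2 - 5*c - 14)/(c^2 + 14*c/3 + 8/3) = 3*(c^2 - 5*c - 14)/(3*c^2 + 14*c + 8)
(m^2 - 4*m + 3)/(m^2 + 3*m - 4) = (m - 3)/(m + 4)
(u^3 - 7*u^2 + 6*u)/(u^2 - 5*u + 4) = u*(u - 6)/(u - 4)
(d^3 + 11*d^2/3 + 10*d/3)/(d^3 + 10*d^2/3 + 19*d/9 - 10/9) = 3*d/(3*d - 1)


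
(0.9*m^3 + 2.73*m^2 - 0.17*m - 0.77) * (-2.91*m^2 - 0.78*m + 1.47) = -2.619*m^5 - 8.6463*m^4 - 0.3117*m^3 + 6.3864*m^2 + 0.3507*m - 1.1319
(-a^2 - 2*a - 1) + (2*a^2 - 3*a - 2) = a^2 - 5*a - 3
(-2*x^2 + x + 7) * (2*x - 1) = -4*x^3 + 4*x^2 + 13*x - 7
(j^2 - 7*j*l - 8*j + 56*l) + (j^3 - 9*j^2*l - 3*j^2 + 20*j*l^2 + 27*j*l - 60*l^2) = j^3 - 9*j^2*l - 2*j^2 + 20*j*l^2 + 20*j*l - 8*j - 60*l^2 + 56*l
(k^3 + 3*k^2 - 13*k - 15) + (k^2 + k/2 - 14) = k^3 + 4*k^2 - 25*k/2 - 29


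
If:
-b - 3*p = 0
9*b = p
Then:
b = 0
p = 0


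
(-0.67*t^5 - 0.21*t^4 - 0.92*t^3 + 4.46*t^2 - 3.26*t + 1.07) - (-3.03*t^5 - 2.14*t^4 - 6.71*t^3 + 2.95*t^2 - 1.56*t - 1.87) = 2.36*t^5 + 1.93*t^4 + 5.79*t^3 + 1.51*t^2 - 1.7*t + 2.94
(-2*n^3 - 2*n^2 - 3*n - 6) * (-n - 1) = 2*n^4 + 4*n^3 + 5*n^2 + 9*n + 6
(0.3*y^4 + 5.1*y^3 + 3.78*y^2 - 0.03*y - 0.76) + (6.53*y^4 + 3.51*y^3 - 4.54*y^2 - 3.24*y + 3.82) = 6.83*y^4 + 8.61*y^3 - 0.76*y^2 - 3.27*y + 3.06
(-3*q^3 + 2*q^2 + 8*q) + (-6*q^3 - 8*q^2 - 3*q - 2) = -9*q^3 - 6*q^2 + 5*q - 2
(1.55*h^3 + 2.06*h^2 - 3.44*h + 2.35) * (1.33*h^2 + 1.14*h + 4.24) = 2.0615*h^5 + 4.5068*h^4 + 4.3452*h^3 + 7.9383*h^2 - 11.9066*h + 9.964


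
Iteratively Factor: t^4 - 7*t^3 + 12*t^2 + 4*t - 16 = (t - 4)*(t^3 - 3*t^2 + 4) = (t - 4)*(t - 2)*(t^2 - t - 2) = (t - 4)*(t - 2)^2*(t + 1)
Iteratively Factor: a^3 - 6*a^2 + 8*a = (a)*(a^2 - 6*a + 8) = a*(a - 2)*(a - 4)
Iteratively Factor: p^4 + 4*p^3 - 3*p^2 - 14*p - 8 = (p + 1)*(p^3 + 3*p^2 - 6*p - 8) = (p + 1)^2*(p^2 + 2*p - 8) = (p + 1)^2*(p + 4)*(p - 2)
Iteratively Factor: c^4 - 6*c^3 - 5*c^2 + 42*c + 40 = (c + 1)*(c^3 - 7*c^2 + 2*c + 40) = (c - 5)*(c + 1)*(c^2 - 2*c - 8) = (c - 5)*(c - 4)*(c + 1)*(c + 2)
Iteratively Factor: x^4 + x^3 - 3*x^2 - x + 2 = (x + 1)*(x^3 - 3*x + 2) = (x + 1)*(x + 2)*(x^2 - 2*x + 1) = (x - 1)*(x + 1)*(x + 2)*(x - 1)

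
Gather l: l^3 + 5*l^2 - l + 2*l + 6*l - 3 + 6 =l^3 + 5*l^2 + 7*l + 3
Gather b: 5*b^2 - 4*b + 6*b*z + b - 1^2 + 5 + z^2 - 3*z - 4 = 5*b^2 + b*(6*z - 3) + z^2 - 3*z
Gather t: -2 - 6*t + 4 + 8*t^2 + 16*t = 8*t^2 + 10*t + 2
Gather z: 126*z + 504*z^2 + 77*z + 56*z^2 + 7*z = 560*z^2 + 210*z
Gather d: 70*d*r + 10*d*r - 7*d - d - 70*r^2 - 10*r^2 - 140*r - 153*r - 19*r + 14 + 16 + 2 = d*(80*r - 8) - 80*r^2 - 312*r + 32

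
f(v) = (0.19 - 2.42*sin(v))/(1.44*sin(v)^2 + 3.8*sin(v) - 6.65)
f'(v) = (0.19 - 2.42*sin(v))*(-2.88*sin(v)*cos(v) - 3.8*cos(v))/(1.44*sin(v)^2 + 3.8*sin(v) - 6.65)^2 - 2.42*cos(v)/(1.44*sin(v)^2 + 3.8*sin(v) - 6.65) = (3.4848*sin(v)^2 - 0.5472*sin(v) + 15.371)*cos(v)/(2.0736*sin(v)^4 + 10.944*sin(v)^3 - 4.712*sin(v)^2 - 50.54*sin(v) + 44.2225)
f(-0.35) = -0.13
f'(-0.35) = 0.25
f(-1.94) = -0.27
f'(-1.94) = -0.09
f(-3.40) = 0.08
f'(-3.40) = -0.48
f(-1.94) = -0.27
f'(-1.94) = -0.09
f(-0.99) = -0.25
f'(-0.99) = 0.13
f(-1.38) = -0.29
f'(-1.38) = 0.05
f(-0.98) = -0.25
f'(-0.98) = 0.13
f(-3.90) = 0.44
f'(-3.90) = -1.07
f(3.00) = 0.02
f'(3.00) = -0.41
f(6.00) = -0.11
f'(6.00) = 0.26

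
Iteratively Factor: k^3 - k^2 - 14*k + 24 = (k - 3)*(k^2 + 2*k - 8) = (k - 3)*(k + 4)*(k - 2)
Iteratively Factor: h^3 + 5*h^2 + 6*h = (h + 2)*(h^2 + 3*h) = (h + 2)*(h + 3)*(h)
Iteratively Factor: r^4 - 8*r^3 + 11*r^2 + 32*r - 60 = (r - 2)*(r^3 - 6*r^2 - r + 30) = (r - 5)*(r - 2)*(r^2 - r - 6) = (r - 5)*(r - 2)*(r + 2)*(r - 3)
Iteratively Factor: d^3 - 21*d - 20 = (d - 5)*(d^2 + 5*d + 4) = (d - 5)*(d + 1)*(d + 4)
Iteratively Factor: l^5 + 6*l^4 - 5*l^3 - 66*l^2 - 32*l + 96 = (l + 2)*(l^4 + 4*l^3 - 13*l^2 - 40*l + 48) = (l - 1)*(l + 2)*(l^3 + 5*l^2 - 8*l - 48) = (l - 1)*(l + 2)*(l + 4)*(l^2 + l - 12) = (l - 3)*(l - 1)*(l + 2)*(l + 4)*(l + 4)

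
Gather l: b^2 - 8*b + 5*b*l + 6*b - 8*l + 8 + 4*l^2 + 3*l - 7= b^2 - 2*b + 4*l^2 + l*(5*b - 5) + 1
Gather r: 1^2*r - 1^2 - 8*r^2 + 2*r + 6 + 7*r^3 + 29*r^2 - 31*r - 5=7*r^3 + 21*r^2 - 28*r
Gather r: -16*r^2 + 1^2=1 - 16*r^2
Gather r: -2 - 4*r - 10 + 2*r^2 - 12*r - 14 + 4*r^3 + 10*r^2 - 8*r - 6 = 4*r^3 + 12*r^2 - 24*r - 32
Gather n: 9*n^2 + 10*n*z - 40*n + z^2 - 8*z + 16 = 9*n^2 + n*(10*z - 40) + z^2 - 8*z + 16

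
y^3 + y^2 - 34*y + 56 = (y - 4)*(y - 2)*(y + 7)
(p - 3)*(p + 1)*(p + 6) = p^3 + 4*p^2 - 15*p - 18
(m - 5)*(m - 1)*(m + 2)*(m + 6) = m^4 + 2*m^3 - 31*m^2 - 32*m + 60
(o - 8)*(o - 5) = o^2 - 13*o + 40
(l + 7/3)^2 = l^2 + 14*l/3 + 49/9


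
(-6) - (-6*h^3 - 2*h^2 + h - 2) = 6*h^3 + 2*h^2 - h - 4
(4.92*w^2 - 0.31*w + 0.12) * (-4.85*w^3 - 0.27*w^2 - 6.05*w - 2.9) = -23.862*w^5 + 0.1751*w^4 - 30.2643*w^3 - 12.4249*w^2 + 0.173*w - 0.348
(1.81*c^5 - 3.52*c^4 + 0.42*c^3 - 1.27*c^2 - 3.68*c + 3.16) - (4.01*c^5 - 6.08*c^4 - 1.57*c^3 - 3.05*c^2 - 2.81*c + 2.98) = -2.2*c^5 + 2.56*c^4 + 1.99*c^3 + 1.78*c^2 - 0.87*c + 0.18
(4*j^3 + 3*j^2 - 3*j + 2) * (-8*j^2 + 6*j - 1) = -32*j^5 + 38*j^3 - 37*j^2 + 15*j - 2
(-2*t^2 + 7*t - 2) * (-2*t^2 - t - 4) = 4*t^4 - 12*t^3 + 5*t^2 - 26*t + 8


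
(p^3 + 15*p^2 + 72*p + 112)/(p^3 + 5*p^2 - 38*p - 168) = (p + 4)/(p - 6)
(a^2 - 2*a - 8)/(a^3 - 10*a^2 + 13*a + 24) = (a^2 - 2*a - 8)/(a^3 - 10*a^2 + 13*a + 24)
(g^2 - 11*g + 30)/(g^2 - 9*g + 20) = (g - 6)/(g - 4)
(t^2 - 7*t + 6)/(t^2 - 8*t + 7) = (t - 6)/(t - 7)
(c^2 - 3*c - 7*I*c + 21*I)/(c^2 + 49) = (c - 3)/(c + 7*I)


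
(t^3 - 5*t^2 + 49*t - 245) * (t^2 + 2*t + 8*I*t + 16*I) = t^5 - 3*t^4 + 8*I*t^4 + 39*t^3 - 24*I*t^3 - 147*t^2 + 312*I*t^2 - 490*t - 1176*I*t - 3920*I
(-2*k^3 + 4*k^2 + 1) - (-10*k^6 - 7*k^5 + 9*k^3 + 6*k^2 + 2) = 10*k^6 + 7*k^5 - 11*k^3 - 2*k^2 - 1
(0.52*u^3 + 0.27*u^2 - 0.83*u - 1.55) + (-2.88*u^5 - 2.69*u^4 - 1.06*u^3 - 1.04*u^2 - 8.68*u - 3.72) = -2.88*u^5 - 2.69*u^4 - 0.54*u^3 - 0.77*u^2 - 9.51*u - 5.27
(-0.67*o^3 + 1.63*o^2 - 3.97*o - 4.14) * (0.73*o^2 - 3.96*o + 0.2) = -0.4891*o^5 + 3.8431*o^4 - 9.4869*o^3 + 13.025*o^2 + 15.6004*o - 0.828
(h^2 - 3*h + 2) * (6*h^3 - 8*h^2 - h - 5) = 6*h^5 - 26*h^4 + 35*h^3 - 18*h^2 + 13*h - 10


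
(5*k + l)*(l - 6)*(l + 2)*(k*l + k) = 5*k^2*l^3 - 15*k^2*l^2 - 80*k^2*l - 60*k^2 + k*l^4 - 3*k*l^3 - 16*k*l^2 - 12*k*l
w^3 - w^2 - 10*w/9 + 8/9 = (w - 4/3)*(w - 2/3)*(w + 1)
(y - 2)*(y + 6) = y^2 + 4*y - 12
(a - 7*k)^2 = a^2 - 14*a*k + 49*k^2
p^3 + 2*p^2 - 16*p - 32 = (p - 4)*(p + 2)*(p + 4)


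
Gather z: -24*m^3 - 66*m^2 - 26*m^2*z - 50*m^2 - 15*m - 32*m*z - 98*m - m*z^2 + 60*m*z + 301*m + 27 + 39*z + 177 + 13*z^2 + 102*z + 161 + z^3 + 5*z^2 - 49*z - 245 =-24*m^3 - 116*m^2 + 188*m + z^3 + z^2*(18 - m) + z*(-26*m^2 + 28*m + 92) + 120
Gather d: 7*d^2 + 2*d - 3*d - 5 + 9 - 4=7*d^2 - d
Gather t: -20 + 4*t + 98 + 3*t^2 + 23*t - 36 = 3*t^2 + 27*t + 42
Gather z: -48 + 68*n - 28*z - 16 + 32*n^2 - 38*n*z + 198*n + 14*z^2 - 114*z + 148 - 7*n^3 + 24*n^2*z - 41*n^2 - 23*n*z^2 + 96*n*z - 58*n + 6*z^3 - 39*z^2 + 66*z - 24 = -7*n^3 - 9*n^2 + 208*n + 6*z^3 + z^2*(-23*n - 25) + z*(24*n^2 + 58*n - 76) + 60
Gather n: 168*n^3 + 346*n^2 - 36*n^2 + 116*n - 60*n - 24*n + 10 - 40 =168*n^3 + 310*n^2 + 32*n - 30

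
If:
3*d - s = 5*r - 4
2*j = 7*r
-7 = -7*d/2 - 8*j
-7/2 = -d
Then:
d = 7/2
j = -21/32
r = -3/16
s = 247/16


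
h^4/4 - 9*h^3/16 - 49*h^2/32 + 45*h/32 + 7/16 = (h/4 + 1/2)*(h - 7/2)*(h - 1)*(h + 1/4)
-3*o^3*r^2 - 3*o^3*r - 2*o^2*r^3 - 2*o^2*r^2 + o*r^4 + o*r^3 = r*(-3*o + r)*(o + r)*(o*r + o)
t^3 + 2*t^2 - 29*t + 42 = (t - 3)*(t - 2)*(t + 7)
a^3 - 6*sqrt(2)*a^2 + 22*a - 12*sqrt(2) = (a - 3*sqrt(2))*(a - 2*sqrt(2))*(a - sqrt(2))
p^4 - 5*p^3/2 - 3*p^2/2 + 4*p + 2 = (p - 2)^2*(p + 1/2)*(p + 1)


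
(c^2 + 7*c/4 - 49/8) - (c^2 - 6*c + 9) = 31*c/4 - 121/8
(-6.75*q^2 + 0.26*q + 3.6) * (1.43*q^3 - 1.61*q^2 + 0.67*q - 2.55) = -9.6525*q^5 + 11.2393*q^4 + 0.2069*q^3 + 11.5907*q^2 + 1.749*q - 9.18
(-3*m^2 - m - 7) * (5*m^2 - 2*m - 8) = -15*m^4 + m^3 - 9*m^2 + 22*m + 56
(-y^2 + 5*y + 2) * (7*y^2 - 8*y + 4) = -7*y^4 + 43*y^3 - 30*y^2 + 4*y + 8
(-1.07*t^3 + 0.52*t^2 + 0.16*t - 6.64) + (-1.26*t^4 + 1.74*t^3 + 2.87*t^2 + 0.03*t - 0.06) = -1.26*t^4 + 0.67*t^3 + 3.39*t^2 + 0.19*t - 6.7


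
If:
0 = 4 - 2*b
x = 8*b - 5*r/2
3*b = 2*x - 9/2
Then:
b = 2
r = 43/10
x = 21/4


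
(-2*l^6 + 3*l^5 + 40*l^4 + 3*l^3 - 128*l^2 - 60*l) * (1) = -2*l^6 + 3*l^5 + 40*l^4 + 3*l^3 - 128*l^2 - 60*l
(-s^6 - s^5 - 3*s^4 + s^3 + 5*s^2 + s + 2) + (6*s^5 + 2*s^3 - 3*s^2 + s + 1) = -s^6 + 5*s^5 - 3*s^4 + 3*s^3 + 2*s^2 + 2*s + 3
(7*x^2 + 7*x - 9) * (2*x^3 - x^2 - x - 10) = 14*x^5 + 7*x^4 - 32*x^3 - 68*x^2 - 61*x + 90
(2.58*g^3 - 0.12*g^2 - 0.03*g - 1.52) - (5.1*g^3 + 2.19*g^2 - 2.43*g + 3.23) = -2.52*g^3 - 2.31*g^2 + 2.4*g - 4.75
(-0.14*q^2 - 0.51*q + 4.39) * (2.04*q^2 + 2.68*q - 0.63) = -0.2856*q^4 - 1.4156*q^3 + 7.677*q^2 + 12.0865*q - 2.7657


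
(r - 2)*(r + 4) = r^2 + 2*r - 8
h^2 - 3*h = h*(h - 3)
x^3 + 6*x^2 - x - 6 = (x - 1)*(x + 1)*(x + 6)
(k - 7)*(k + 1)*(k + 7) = k^3 + k^2 - 49*k - 49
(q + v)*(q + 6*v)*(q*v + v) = q^3*v + 7*q^2*v^2 + q^2*v + 6*q*v^3 + 7*q*v^2 + 6*v^3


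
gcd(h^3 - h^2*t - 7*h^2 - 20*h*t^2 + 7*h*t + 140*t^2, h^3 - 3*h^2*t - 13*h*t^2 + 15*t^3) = -h + 5*t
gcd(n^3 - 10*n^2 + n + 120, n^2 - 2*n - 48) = n - 8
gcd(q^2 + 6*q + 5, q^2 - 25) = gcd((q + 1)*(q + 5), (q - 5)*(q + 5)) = q + 5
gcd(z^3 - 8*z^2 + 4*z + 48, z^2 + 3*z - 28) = z - 4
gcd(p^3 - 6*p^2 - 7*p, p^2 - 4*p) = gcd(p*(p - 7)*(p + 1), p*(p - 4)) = p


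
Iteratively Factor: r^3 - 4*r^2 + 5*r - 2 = (r - 1)*(r^2 - 3*r + 2) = (r - 2)*(r - 1)*(r - 1)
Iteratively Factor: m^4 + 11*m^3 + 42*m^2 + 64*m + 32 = (m + 4)*(m^3 + 7*m^2 + 14*m + 8) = (m + 1)*(m + 4)*(m^2 + 6*m + 8) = (m + 1)*(m + 2)*(m + 4)*(m + 4)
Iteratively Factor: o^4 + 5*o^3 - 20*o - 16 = (o + 1)*(o^3 + 4*o^2 - 4*o - 16) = (o + 1)*(o + 2)*(o^2 + 2*o - 8) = (o - 2)*(o + 1)*(o + 2)*(o + 4)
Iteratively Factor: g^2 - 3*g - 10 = (g - 5)*(g + 2)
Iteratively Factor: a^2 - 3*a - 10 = (a - 5)*(a + 2)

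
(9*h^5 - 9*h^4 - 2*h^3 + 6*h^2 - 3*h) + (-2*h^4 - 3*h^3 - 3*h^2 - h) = 9*h^5 - 11*h^4 - 5*h^3 + 3*h^2 - 4*h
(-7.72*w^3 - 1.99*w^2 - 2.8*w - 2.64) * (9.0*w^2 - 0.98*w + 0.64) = -69.48*w^5 - 10.3444*w^4 - 28.1906*w^3 - 22.2896*w^2 + 0.7952*w - 1.6896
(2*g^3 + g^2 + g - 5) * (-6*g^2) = -12*g^5 - 6*g^4 - 6*g^3 + 30*g^2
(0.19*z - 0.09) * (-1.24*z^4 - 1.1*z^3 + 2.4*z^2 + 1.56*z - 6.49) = -0.2356*z^5 - 0.0974*z^4 + 0.555*z^3 + 0.0804*z^2 - 1.3735*z + 0.5841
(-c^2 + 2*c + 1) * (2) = -2*c^2 + 4*c + 2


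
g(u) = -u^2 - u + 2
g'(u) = -2*u - 1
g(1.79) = -2.99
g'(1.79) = -4.58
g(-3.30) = -5.59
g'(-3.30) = 5.60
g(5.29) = -31.27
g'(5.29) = -11.58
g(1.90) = -3.51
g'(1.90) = -4.80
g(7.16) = -56.43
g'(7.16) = -15.32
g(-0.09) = 2.08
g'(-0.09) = -0.82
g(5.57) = -34.59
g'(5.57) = -12.14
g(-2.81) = -3.09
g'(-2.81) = 4.62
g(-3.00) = -4.00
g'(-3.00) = 5.00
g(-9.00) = -70.00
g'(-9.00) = 17.00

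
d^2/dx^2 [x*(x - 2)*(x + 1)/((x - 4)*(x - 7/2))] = 4*(131*x^3 - 1092*x^2 + 2688*x - 1624)/(8*x^6 - 180*x^5 + 1686*x^4 - 8415*x^3 + 23604*x^2 - 35280*x + 21952)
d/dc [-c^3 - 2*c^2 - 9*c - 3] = -3*c^2 - 4*c - 9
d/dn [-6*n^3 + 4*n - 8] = 4 - 18*n^2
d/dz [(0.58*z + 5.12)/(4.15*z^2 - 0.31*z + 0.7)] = (-2.407*z^2 - 42.496*z + 1.9932)/(17.2225*z^4 - 2.573*z^3 + 5.9061*z^2 - 0.434*z + 0.49)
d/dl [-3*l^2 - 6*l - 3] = -6*l - 6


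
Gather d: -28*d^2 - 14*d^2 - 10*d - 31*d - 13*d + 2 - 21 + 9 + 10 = -42*d^2 - 54*d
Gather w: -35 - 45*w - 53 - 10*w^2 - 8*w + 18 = -10*w^2 - 53*w - 70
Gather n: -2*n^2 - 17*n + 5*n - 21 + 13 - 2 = -2*n^2 - 12*n - 10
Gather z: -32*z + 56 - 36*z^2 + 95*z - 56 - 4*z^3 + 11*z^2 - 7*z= -4*z^3 - 25*z^2 + 56*z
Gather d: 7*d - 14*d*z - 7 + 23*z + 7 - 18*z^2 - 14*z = d*(7 - 14*z) - 18*z^2 + 9*z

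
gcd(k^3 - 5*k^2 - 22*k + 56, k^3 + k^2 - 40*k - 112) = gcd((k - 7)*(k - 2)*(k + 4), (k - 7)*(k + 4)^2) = k^2 - 3*k - 28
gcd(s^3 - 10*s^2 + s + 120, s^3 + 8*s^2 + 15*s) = s + 3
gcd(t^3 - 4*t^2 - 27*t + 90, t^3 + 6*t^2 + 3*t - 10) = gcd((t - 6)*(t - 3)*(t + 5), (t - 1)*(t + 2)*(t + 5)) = t + 5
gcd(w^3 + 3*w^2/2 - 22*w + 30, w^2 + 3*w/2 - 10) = w - 5/2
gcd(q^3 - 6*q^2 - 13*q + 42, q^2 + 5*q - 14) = q - 2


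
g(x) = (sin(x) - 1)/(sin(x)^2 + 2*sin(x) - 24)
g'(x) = (-2*sin(x)*cos(x) - 2*cos(x))*(sin(x) - 1)/(sin(x)^2 + 2*sin(x) - 24)^2 + cos(x)/(sin(x)^2 + 2*sin(x) - 24) = (2*sin(x) + cos(x)^2 - 23)*cos(x)/(sin(x)^2 + 2*sin(x) - 24)^2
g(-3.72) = 0.02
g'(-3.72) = 0.03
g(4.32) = 0.08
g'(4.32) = 0.02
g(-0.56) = 0.06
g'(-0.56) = -0.03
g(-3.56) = 0.03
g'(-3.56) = 0.04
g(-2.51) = 0.06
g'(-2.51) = 0.03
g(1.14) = 0.00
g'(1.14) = -0.02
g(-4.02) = 0.01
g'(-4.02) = 0.03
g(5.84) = 0.06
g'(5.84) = -0.03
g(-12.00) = 0.02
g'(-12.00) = -0.03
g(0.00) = 0.04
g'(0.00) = -0.04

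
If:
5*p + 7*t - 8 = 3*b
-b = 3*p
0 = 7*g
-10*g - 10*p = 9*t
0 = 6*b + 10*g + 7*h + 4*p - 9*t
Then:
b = -27/7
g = 0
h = 36/49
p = 9/7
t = -10/7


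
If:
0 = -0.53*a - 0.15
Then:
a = -0.28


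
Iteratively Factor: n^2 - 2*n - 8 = (n + 2)*(n - 4)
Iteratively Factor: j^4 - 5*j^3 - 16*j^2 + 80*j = (j - 4)*(j^3 - j^2 - 20*j) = (j - 5)*(j - 4)*(j^2 + 4*j) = j*(j - 5)*(j - 4)*(j + 4)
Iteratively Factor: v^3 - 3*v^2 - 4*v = (v - 4)*(v^2 + v) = (v - 4)*(v + 1)*(v)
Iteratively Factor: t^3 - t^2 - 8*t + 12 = (t - 2)*(t^2 + t - 6) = (t - 2)^2*(t + 3)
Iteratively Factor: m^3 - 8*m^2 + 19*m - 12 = (m - 3)*(m^2 - 5*m + 4) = (m - 3)*(m - 1)*(m - 4)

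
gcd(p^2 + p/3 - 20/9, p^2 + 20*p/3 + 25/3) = p + 5/3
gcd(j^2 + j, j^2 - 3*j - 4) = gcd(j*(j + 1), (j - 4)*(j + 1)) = j + 1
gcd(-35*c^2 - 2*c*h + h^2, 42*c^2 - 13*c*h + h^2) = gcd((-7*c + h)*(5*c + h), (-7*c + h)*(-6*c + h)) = 7*c - h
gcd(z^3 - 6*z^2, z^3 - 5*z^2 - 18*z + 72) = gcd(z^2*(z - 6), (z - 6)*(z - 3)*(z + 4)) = z - 6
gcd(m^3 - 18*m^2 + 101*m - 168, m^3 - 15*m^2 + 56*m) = m^2 - 15*m + 56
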